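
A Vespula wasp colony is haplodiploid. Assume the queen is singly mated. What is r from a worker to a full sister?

Haplodiploid full sisters inherit their father's entire haploid genome identically (contributing 1/2) and on average half of their mother's contribution (1/2 · 1/2 = 1/4); r = 1/2 + 1/4 = 3/4.

0.75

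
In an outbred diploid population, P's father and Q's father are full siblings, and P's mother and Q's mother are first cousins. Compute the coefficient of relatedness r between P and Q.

0.15625

Independent pedigree routes through distinct common ancestors add.
P and Q are related in two ways: first cousins through their fathers (r = 1/8) and second cousins through their mothers (r = 1/32).
r = 1/8 + 1/32 = 5/32 = 0.15625.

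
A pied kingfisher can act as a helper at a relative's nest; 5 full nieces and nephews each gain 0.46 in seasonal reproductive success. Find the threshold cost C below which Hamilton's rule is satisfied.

r to a full niece or nephew = 0.25 (full aunt/uncle↔niece/nephew: two paths of length 3 through the shared grandparent pair: r = 2·(1/2)^3 = 1/4).
Hamilton's rule: n·r·B > C, so the trait is favored while C < n·r·B = 5·0.25·0.46 = 0.575.

0.575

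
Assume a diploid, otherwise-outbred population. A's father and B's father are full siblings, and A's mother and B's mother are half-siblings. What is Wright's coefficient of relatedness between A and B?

0.1875

Independent pedigree routes through distinct common ancestors add.
A and B are related in two ways: first cousins through their fathers (r = 1/8) and half first cousins through their mothers (r = 1/16).
r = 1/8 + 1/16 = 0.1875.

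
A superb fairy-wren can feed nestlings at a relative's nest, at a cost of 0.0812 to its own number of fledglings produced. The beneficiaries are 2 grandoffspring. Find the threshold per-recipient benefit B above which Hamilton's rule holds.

r to a grandoffspring = 0.25 (two parent–offspring links: r = (1/2)^2 = 1/4).
Hamilton's rule with n recipients of equal r: n·r·B > C, so B > C/(n·r) = 0.0812/(2·0.25) = 0.1624.

0.1624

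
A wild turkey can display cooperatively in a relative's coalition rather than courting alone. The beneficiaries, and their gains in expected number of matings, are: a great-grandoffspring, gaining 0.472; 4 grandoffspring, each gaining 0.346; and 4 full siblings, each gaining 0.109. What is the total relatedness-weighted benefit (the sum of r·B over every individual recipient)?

0.623

r to a great-grandoffspring = 0.125 (three parent–offspring links: r = (1/2)^3 = 1/8).
r to a grandoffspring = 1/4 (two parent–offspring links: r = (1/2)^2 = 1/4).
r to a full sibling = 1/2 (full sibs share both parents — two paths of length 2: r = 2·(1/2)^2 = 1/2).
Summing one r·B term per recipient: 1·0.125·0.472 + 4·0.25·0.346 + 4·0.5·0.109 = 0.623.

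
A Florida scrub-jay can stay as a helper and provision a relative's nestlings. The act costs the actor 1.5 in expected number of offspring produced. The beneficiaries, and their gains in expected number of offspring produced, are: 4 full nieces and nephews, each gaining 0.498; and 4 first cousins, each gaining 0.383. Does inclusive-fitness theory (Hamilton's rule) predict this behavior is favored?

No

Hamilton's rule: the trait is favored when the sum of r·B over every recipient exceeds the actor's cost C.
r to a full niece or nephew = 1/4 (full aunt/uncle↔niece/nephew: two paths of length 3 through the shared grandparent pair: r = 2·(1/2)^3 = 1/4).
r to a first cousin = 0.125 (first cousins share one grandparent pair — two paths of length 4: r = 2·(1/2)^4 = 1/8).
Summing one r·B term per recipient: 4·0.25·0.498 + 4·0.125·0.383 = 0.6895.
0.6895 < 1.5: the indirect benefit is less than the cost.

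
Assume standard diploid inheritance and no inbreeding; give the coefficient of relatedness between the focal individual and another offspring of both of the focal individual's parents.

0.5

Each parent–offspring link contributes a factor of 1/2, and independent paths through distinct common ancestors add.
Full sibs share both parents — two paths of length 2: r = 2·(1/2)^2 = 1/2.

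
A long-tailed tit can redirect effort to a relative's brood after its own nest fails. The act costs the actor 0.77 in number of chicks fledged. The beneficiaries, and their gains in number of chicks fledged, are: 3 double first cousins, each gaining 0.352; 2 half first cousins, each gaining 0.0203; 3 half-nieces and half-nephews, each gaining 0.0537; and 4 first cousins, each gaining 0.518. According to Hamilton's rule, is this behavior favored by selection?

No

Hamilton's rule: the trait is favored when the sum of r·B over every recipient exceeds the actor's cost C.
r to a double first cousin = 0.25 (double first cousins share both grandparent pairs — four paths of length 4: r = 4·(1/2)^4 = 1/4).
r to a half first cousin = 1/16 (half first cousins share one grandparent — one path of length 4: r = (1/2)^4 = 1/16).
r to a half-niece or half-nephew = 0.125 (half-aunt/uncle↔niece/nephew: one path of length 3: r = (1/2)^3 = 1/8).
r to a first cousin = 0.125 (first cousins share one grandparent pair — two paths of length 4: r = 2·(1/2)^4 = 1/8).
Summing one r·B term per recipient: 3·0.25·0.352 + 2·0.0625·0.0203 + 3·0.125·0.0537 + 4·0.125·0.518 = 0.545675.
0.545675 < 0.77: the indirect benefit is less than the cost.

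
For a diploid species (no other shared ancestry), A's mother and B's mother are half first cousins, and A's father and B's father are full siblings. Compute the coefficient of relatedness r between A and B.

0.140625

With two independent routes of shared ancestry, r is the sum of the two contributions.
A and B are related in two ways: half second cousins through their mothers (r = 1/64) and first cousins through their fathers (r = 1/8).
r = 1/64 + 1/8 = 0.140625.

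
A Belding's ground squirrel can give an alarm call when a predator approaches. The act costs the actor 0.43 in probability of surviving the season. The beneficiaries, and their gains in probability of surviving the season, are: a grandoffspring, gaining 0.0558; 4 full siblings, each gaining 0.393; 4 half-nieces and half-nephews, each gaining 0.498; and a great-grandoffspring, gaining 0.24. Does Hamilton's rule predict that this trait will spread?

Yes

Hamilton's rule: the trait is favored when the sum of r·B over every recipient exceeds the actor's cost C.
r to a grandoffspring = 0.25 (two parent–offspring links: r = (1/2)^2 = 1/4).
r to a full sibling = 0.5 (full sibs share both parents — two paths of length 2: r = 2·(1/2)^2 = 1/2).
r to a half-niece or half-nephew = 0.125 (half-aunt/uncle↔niece/nephew: one path of length 3: r = (1/2)^3 = 1/8).
r to a great-grandoffspring = 1/8 (three parent–offspring links: r = (1/2)^3 = 1/8).
Summing one r·B term per recipient: 1·0.25·0.0558 + 4·0.5·0.393 + 4·0.125·0.498 + 1·0.125·0.24 = 1.07895.
1.07895 > 0.43: the indirect benefit exceeds the cost.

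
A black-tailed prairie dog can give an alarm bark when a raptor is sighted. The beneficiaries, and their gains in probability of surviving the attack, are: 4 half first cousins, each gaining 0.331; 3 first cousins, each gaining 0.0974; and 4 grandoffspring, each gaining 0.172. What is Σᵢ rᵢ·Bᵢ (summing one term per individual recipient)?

0.291275

r to a half first cousin = 0.0625 (half first cousins share one grandparent — one path of length 4: r = (1/2)^4 = 1/16).
r to a first cousin = 1/8 (first cousins share one grandparent pair — two paths of length 4: r = 2·(1/2)^4 = 1/8).
r to a grandoffspring = 0.25 (two parent–offspring links: r = (1/2)^2 = 1/4).
Summing one r·B term per recipient: 4·0.0625·0.331 + 3·0.125·0.0974 + 4·0.25·0.172 = 0.291275.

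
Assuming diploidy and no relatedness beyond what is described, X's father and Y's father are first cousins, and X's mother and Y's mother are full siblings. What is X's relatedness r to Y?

Wright's path rule: contributions from independent ancestry routes add.
X and Y are related in two ways: second cousins through their fathers (r = 1/32) and first cousins through their mothers (r = 1/8).
r = 1/32 + 1/8 = 5/32 = 0.15625.

0.15625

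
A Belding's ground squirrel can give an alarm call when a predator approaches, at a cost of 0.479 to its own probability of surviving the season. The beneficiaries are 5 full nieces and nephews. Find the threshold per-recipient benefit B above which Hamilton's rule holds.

0.3832

r to a full niece or nephew = 0.25 (full aunt/uncle↔niece/nephew: two paths of length 3 through the shared grandparent pair: r = 2·(1/2)^3 = 1/4).
Hamilton's rule with n recipients of equal r: n·r·B > C, so B > C/(n·r) = 0.479/(5·0.25) = 0.3832.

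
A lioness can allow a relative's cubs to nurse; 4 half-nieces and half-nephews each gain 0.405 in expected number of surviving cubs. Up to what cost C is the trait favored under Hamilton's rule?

0.2025

r to a half-niece or half-nephew = 0.125 (half-aunt/uncle↔niece/nephew: one path of length 3: r = (1/2)^3 = 1/8).
Hamilton's rule: n·r·B > C, so the trait is favored while C < n·r·B = 4·0.125·0.405 = 0.2025.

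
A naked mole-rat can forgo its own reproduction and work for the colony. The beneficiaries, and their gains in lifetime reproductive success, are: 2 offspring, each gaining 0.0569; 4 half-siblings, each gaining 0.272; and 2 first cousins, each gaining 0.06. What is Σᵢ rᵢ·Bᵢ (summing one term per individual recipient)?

r to an offspring = 0.5 (one parent–offspring link: r = (1/2)^1 = 1/2).
r to a half-sibling = 0.25 (half-sibs share one parent — one path of length 2: r = (1/2)^2 = 1/4).
r to a first cousin = 0.125 (first cousins share one grandparent pair — two paths of length 4: r = 2·(1/2)^4 = 1/8).
Summing one r·B term per recipient: 2·0.5·0.0569 + 4·0.25·0.272 + 2·0.125·0.06 = 0.3439.

0.3439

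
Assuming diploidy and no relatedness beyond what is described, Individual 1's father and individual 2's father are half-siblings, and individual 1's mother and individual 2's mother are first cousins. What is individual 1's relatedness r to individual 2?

0.09375

Wright's path rule: contributions from independent ancestry routes add.
Individual 1 and individual 2 are related in two ways: half first cousins through their fathers (r = 1/16) and second cousins through their mothers (r = 1/32).
r = 1/16 + 1/32 = 0.09375.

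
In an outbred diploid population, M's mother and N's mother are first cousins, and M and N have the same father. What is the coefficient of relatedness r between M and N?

0.28125

Wright's path rule: contributions from independent ancestry routes add.
M and N are related in two ways: second cousins through their mothers (r = 1/32) and half-sibs through their shared father (r = 1/4).
r = 1/32 + 1/4 = 9/32 = 0.28125.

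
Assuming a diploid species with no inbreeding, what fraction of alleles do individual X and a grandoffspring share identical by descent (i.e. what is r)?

0.25

Each parent–offspring link contributes a factor of 1/2, and independent paths through distinct common ancestors add.
Two parent–offspring links: r = (1/2)^2 = 1/4.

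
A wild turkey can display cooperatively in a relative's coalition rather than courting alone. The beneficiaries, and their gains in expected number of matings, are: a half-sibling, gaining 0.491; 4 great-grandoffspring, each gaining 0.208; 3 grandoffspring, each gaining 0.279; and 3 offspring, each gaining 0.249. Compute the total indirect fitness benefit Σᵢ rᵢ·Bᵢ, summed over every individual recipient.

0.8095

r to a half-sibling = 0.25 (half-sibs share one parent — one path of length 2: r = (1/2)^2 = 1/4).
r to a great-grandoffspring = 1/8 (three parent–offspring links: r = (1/2)^3 = 1/8).
r to a grandoffspring = 1/4 (two parent–offspring links: r = (1/2)^2 = 1/4).
r to an offspring = 0.5 (one parent–offspring link: r = (1/2)^1 = 1/2).
Summing one r·B term per recipient: 1·0.25·0.491 + 4·0.125·0.208 + 3·0.25·0.279 + 3·0.5·0.249 = 0.8095.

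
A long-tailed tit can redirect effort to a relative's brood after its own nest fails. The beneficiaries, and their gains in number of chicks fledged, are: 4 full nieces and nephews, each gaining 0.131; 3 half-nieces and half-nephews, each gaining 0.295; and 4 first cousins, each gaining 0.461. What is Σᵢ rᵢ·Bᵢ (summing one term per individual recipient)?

0.472125

r to a full niece or nephew = 0.25 (full aunt/uncle↔niece/nephew: two paths of length 3 through the shared grandparent pair: r = 2·(1/2)^3 = 1/4).
r to a half-niece or half-nephew = 0.125 (half-aunt/uncle↔niece/nephew: one path of length 3: r = (1/2)^3 = 1/8).
r to a first cousin = 0.125 (first cousins share one grandparent pair — two paths of length 4: r = 2·(1/2)^4 = 1/8).
Summing one r·B term per recipient: 4·0.25·0.131 + 3·0.125·0.295 + 4·0.125·0.461 = 0.472125.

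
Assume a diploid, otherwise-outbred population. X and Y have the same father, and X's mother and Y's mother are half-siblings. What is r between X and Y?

0.3125

Relatedness sums over independent paths through distinct common ancestors.
X and Y are related in two ways: half-sibs through their shared father (r = 1/4) and half first cousins through their mothers (r = 1/16).
r = 1/4 + 1/16 = 0.3125.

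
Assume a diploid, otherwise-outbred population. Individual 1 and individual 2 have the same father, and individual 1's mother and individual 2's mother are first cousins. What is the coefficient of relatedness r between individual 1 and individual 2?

0.28125

With two independent routes of shared ancestry, r is the sum of the two contributions.
Individual 1 and individual 2 are related in two ways: half-sibs through their shared father (r = 1/4) and second cousins through their mothers (r = 1/32).
r = 1/4 + 1/32 = 9/32 = 0.28125.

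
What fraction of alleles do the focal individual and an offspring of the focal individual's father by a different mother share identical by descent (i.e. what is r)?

Each parent–offspring link contributes a factor of 1/2, and independent paths through distinct common ancestors add.
Half-sibs share one parent — one path of length 2: r = (1/2)^2 = 1/4.

0.25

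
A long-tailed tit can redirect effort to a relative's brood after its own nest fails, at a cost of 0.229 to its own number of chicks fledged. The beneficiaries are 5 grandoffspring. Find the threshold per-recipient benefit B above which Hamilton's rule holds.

r to a grandoffspring = 1/4 (two parent–offspring links: r = (1/2)^2 = 1/4).
Hamilton's rule with n recipients of equal r: n·r·B > C, so B > C/(n·r) = 0.229/(5·0.25) = 0.1832.

0.1832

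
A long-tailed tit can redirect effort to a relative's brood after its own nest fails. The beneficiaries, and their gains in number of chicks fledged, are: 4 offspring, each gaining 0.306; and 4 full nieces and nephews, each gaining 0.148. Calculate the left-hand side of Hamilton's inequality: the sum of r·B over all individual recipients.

0.76

r to an offspring = 1/2 (one parent–offspring link: r = (1/2)^1 = 1/2).
r to a full niece or nephew = 1/4 (full aunt/uncle↔niece/nephew: two paths of length 3 through the shared grandparent pair: r = 2·(1/2)^3 = 1/4).
Summing one r·B term per recipient: 4·0.5·0.306 + 4·0.25·0.148 = 0.76.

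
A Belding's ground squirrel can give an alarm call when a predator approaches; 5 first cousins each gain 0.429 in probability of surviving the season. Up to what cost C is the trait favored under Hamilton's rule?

0.268125

r to a first cousin = 1/8 (first cousins share one grandparent pair — two paths of length 4: r = 2·(1/2)^4 = 1/8).
Hamilton's rule: n·r·B > C, so the trait is favored while C < n·r·B = 5·0.125·0.429 = 0.268125.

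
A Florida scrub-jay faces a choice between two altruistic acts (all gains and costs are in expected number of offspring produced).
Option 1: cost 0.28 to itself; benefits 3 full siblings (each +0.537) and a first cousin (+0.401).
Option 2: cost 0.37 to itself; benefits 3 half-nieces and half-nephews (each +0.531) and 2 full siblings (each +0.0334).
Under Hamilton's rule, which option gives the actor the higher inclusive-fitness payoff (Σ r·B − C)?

Option 1: r to a full sibling = 0.5.
Option 1: r to a first cousin = 0.125.
Option 1: Σ r·B − C = (3·0.5·0.537 + 1·0.125·0.401) − 0.28 = 0.575625.
Option 2: r to a half-niece or half-nephew = 0.125.
Option 2: r to a full sibling = 0.5.
Option 2: Σ r·B − C = (3·0.125·0.531 + 2·0.5·0.0334) − 0.37 = -0.137475.
Option 1 has the higher net inclusive-fitness payoff.

Option 1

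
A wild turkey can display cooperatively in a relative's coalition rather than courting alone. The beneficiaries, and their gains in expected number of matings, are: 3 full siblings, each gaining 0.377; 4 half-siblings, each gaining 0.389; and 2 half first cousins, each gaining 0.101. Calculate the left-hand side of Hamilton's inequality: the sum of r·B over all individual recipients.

0.967125

r to a full sibling = 1/2 (full sibs share both parents — two paths of length 2: r = 2·(1/2)^2 = 1/2).
r to a half-sibling = 1/4 (half-sibs share one parent — one path of length 2: r = (1/2)^2 = 1/4).
r to a half first cousin = 0.0625 (half first cousins share one grandparent — one path of length 4: r = (1/2)^4 = 1/16).
Summing one r·B term per recipient: 3·0.5·0.377 + 4·0.25·0.389 + 2·0.0625·0.101 = 0.967125.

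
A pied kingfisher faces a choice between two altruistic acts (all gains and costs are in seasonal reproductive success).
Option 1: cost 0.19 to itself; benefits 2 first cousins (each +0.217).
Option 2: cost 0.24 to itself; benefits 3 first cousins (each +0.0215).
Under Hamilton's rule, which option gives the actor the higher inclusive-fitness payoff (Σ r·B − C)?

Option 1: r to a first cousin = 0.125.
Option 1: Σ r·B − C = (2·0.125·0.217) − 0.19 = -0.13575.
Option 2: r to a first cousin = 0.125.
Option 2: Σ r·B − C = (3·0.125·0.0215) − 0.24 = -0.2319375.
Option 1 has the higher net inclusive-fitness payoff.

Option 1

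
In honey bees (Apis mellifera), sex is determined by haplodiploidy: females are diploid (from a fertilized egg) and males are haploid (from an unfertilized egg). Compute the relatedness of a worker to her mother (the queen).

0.5

One meiotic link between diploid queen and diploid daughter: r = 1/2.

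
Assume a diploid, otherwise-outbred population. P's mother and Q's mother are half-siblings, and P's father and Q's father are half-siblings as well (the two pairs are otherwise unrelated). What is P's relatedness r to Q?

Wright's path rule: contributions from independent ancestry routes add.
P and Q are related in two ways: half first cousins through their mothers (r = 1/16) and half first cousins through their fathers (r = 1/16).
r = 1/16 + 1/16 = 0.125.

0.125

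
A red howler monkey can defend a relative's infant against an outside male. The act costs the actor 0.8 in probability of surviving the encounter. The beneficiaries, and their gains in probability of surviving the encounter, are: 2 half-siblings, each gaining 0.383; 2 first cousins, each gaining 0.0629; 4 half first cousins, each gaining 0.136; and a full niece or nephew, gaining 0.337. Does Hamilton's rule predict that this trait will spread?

No

Hamilton's rule: the trait is favored when the sum of r·B over every recipient exceeds the actor's cost C.
r to a half-sibling = 0.25 (half-sibs share one parent — one path of length 2: r = (1/2)^2 = 1/4).
r to a first cousin = 1/8 (first cousins share one grandparent pair — two paths of length 4: r = 2·(1/2)^4 = 1/8).
r to a half first cousin = 0.0625 (half first cousins share one grandparent — one path of length 4: r = (1/2)^4 = 1/16).
r to a full niece or nephew = 1/4 (full aunt/uncle↔niece/nephew: two paths of length 3 through the shared grandparent pair: r = 2·(1/2)^3 = 1/4).
Summing one r·B term per recipient: 2·0.25·0.383 + 2·0.125·0.0629 + 4·0.0625·0.136 + 1·0.25·0.337 = 0.325475.
0.325475 < 0.8: the indirect benefit is less than the cost.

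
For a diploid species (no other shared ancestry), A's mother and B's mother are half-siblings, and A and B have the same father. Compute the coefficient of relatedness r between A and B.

With two independent routes of shared ancestry, r is the sum of the two contributions.
A and B are related in two ways: half first cousins through their mothers (r = 1/16) and half-sibs through their shared father (r = 1/4).
r = 1/16 + 1/4 = 0.3125.

0.3125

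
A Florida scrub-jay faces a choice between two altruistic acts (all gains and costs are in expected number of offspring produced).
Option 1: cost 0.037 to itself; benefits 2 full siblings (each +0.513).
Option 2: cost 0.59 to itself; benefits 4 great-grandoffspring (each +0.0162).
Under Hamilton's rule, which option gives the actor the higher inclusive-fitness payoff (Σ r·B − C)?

Option 1

Option 1: r to a full sibling = 0.5.
Option 1: Σ r·B − C = (2·0.5·0.513) − 0.037 = 0.476.
Option 2: r to a great-grandoffspring = 0.125.
Option 2: Σ r·B − C = (4·0.125·0.0162) − 0.59 = -0.5819.
Option 1 has the higher net inclusive-fitness payoff.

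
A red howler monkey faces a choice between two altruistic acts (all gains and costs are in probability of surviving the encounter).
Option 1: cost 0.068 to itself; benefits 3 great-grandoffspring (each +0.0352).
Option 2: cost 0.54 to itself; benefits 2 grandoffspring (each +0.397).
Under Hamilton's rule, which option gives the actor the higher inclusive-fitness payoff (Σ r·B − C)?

Option 1: r to a great-grandoffspring = 0.125.
Option 1: Σ r·B − C = (3·0.125·0.0352) − 0.068 = -0.0548.
Option 2: r to a grandoffspring = 0.25.
Option 2: Σ r·B − C = (2·0.25·0.397) − 0.54 = -0.3415.
Option 1 has the higher net inclusive-fitness payoff.

Option 1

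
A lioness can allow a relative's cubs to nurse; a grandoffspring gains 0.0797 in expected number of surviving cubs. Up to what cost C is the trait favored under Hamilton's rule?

0.019925

r to a grandoffspring = 0.25 (two parent–offspring links: r = (1/2)^2 = 1/4).
Hamilton's rule: n·r·B > C, so the trait is favored while C < n·r·B = 1·0.25·0.0797 = 0.019925.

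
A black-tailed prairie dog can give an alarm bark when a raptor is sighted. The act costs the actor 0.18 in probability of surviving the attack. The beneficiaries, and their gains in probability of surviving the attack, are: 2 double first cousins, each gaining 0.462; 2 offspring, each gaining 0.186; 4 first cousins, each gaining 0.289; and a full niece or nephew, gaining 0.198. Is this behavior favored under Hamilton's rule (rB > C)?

Yes

Hamilton's rule: the trait is favored when the sum of r·B over every recipient exceeds the actor's cost C.
r to a double first cousin = 1/4 (double first cousins share both grandparent pairs — four paths of length 4: r = 4·(1/2)^4 = 1/4).
r to an offspring = 1/2 (one parent–offspring link: r = (1/2)^1 = 1/2).
r to a first cousin = 0.125 (first cousins share one grandparent pair — two paths of length 4: r = 2·(1/2)^4 = 1/8).
r to a full niece or nephew = 0.25 (full aunt/uncle↔niece/nephew: two paths of length 3 through the shared grandparent pair: r = 2·(1/2)^3 = 1/4).
Summing one r·B term per recipient: 2·0.25·0.462 + 2·0.5·0.186 + 4·0.125·0.289 + 1·0.25·0.198 = 0.611.
0.611 > 0.18: the indirect benefit exceeds the cost.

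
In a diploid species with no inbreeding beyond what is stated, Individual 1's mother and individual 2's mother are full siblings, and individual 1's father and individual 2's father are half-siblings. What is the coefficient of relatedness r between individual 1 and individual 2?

0.1875

Wright's path rule: contributions from independent ancestry routes add.
Individual 1 and individual 2 are related in two ways: first cousins through their mothers (r = 1/8) and half first cousins through their fathers (r = 1/16).
r = 1/8 + 1/16 = 0.1875.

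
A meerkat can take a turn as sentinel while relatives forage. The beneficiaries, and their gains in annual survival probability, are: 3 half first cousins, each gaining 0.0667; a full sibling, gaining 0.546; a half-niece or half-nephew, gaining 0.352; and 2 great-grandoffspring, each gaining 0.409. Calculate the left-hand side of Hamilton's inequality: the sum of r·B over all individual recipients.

r to a half first cousin = 1/16 (half first cousins share one grandparent — one path of length 4: r = (1/2)^4 = 1/16).
r to a full sibling = 1/2 (full sibs share both parents — two paths of length 2: r = 2·(1/2)^2 = 1/2).
r to a half-niece or half-nephew = 0.125 (half-aunt/uncle↔niece/nephew: one path of length 3: r = (1/2)^3 = 1/8).
r to a great-grandoffspring = 0.125 (three parent–offspring links: r = (1/2)^3 = 1/8).
Summing one r·B term per recipient: 3·0.0625·0.0667 + 1·0.5·0.546 + 1·0.125·0.352 + 2·0.125·0.409 = 0.43175625.

0.43175625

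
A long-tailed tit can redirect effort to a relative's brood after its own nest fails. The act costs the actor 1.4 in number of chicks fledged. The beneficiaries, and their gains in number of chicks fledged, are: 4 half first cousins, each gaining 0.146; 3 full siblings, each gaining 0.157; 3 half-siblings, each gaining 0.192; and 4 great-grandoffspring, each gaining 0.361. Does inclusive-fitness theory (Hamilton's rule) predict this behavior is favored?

No

Hamilton's rule: the trait is favored when the sum of r·B over every recipient exceeds the actor's cost C.
r to a half first cousin = 0.0625 (half first cousins share one grandparent — one path of length 4: r = (1/2)^4 = 1/16).
r to a full sibling = 1/2 (full sibs share both parents — two paths of length 2: r = 2·(1/2)^2 = 1/2).
r to a half-sibling = 1/4 (half-sibs share one parent — one path of length 2: r = (1/2)^2 = 1/4).
r to a great-grandoffspring = 0.125 (three parent–offspring links: r = (1/2)^3 = 1/8).
Summing one r·B term per recipient: 4·0.0625·0.146 + 3·0.5·0.157 + 3·0.25·0.192 + 4·0.125·0.361 = 0.5965.
0.5965 < 1.4: the indirect benefit is less than the cost.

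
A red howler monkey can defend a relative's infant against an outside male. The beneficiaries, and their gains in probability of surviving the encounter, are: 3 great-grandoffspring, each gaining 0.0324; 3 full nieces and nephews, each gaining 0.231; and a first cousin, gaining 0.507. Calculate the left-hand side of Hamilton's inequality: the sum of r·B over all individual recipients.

0.248775

r to a great-grandoffspring = 0.125 (three parent–offspring links: r = (1/2)^3 = 1/8).
r to a full niece or nephew = 0.25 (full aunt/uncle↔niece/nephew: two paths of length 3 through the shared grandparent pair: r = 2·(1/2)^3 = 1/4).
r to a first cousin = 0.125 (first cousins share one grandparent pair — two paths of length 4: r = 2·(1/2)^4 = 1/8).
Summing one r·B term per recipient: 3·0.125·0.0324 + 3·0.25·0.231 + 1·0.125·0.507 = 0.248775.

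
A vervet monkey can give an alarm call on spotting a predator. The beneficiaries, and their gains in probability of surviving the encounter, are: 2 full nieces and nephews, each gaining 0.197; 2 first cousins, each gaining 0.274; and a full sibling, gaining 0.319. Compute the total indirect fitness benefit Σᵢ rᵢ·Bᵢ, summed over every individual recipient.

0.3265

r to a full niece or nephew = 0.25 (full aunt/uncle↔niece/nephew: two paths of length 3 through the shared grandparent pair: r = 2·(1/2)^3 = 1/4).
r to a first cousin = 1/8 (first cousins share one grandparent pair — two paths of length 4: r = 2·(1/2)^4 = 1/8).
r to a full sibling = 1/2 (full sibs share both parents — two paths of length 2: r = 2·(1/2)^2 = 1/2).
Summing one r·B term per recipient: 2·0.25·0.197 + 2·0.125·0.274 + 1·0.5·0.319 = 0.3265.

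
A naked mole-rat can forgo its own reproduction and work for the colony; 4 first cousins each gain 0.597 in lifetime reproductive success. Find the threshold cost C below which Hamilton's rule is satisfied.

r to a first cousin = 1/8 (first cousins share one grandparent pair — two paths of length 4: r = 2·(1/2)^4 = 1/8).
Hamilton's rule: n·r·B > C, so the trait is favored while C < n·r·B = 4·0.125·0.597 = 0.2985.

0.2985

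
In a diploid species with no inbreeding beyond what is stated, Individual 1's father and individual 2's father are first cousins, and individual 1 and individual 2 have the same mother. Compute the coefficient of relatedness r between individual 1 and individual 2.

0.28125

Wright's path rule: contributions from independent ancestry routes add.
Individual 1 and individual 2 are related in two ways: second cousins through their fathers (r = 1/32) and half-sibs through their shared mother (r = 1/4).
r = 1/32 + 1/4 = 9/32 = 0.28125.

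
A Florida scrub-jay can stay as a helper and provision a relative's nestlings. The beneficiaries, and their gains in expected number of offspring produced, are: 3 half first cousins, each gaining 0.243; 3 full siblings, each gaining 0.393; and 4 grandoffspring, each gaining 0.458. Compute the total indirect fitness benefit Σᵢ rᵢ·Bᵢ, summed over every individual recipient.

r to a half first cousin = 0.0625 (half first cousins share one grandparent — one path of length 4: r = (1/2)^4 = 1/16).
r to a full sibling = 0.5 (full sibs share both parents — two paths of length 2: r = 2·(1/2)^2 = 1/2).
r to a grandoffspring = 1/4 (two parent–offspring links: r = (1/2)^2 = 1/4).
Summing one r·B term per recipient: 3·0.0625·0.243 + 3·0.5·0.393 + 4·0.25·0.458 = 1.0930625.

1.0930625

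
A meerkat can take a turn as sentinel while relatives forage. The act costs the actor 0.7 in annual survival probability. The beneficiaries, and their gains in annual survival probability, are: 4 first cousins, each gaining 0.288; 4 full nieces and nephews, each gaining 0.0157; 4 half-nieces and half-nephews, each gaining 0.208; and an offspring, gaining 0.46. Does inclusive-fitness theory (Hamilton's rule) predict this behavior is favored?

No

Hamilton's rule: the trait is favored when the sum of r·B over every recipient exceeds the actor's cost C.
r to a first cousin = 1/8 (first cousins share one grandparent pair — two paths of length 4: r = 2·(1/2)^4 = 1/8).
r to a full niece or nephew = 0.25 (full aunt/uncle↔niece/nephew: two paths of length 3 through the shared grandparent pair: r = 2·(1/2)^3 = 1/4).
r to a half-niece or half-nephew = 0.125 (half-aunt/uncle↔niece/nephew: one path of length 3: r = (1/2)^3 = 1/8).
r to an offspring = 0.5 (one parent–offspring link: r = (1/2)^1 = 1/2).
Summing one r·B term per recipient: 4·0.125·0.288 + 4·0.25·0.0157 + 4·0.125·0.208 + 1·0.5·0.46 = 0.4937.
0.4937 < 0.7: the indirect benefit is less than the cost.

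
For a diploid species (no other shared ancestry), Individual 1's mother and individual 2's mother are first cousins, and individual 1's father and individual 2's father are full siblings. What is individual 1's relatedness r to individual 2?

Independent pedigree routes through distinct common ancestors add.
Individual 1 and individual 2 are related in two ways: second cousins through their mothers (r = 1/32) and first cousins through their fathers (r = 1/8).
r = 1/32 + 1/8 = 5/32 = 0.15625.

0.15625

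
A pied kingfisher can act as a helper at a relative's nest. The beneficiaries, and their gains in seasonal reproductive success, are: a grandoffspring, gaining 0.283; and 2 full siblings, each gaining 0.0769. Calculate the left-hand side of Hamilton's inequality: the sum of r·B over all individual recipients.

0.14765

r to a grandoffspring = 0.25 (two parent–offspring links: r = (1/2)^2 = 1/4).
r to a full sibling = 1/2 (full sibs share both parents — two paths of length 2: r = 2·(1/2)^2 = 1/2).
Summing one r·B term per recipient: 1·0.25·0.283 + 2·0.5·0.0769 = 0.14765.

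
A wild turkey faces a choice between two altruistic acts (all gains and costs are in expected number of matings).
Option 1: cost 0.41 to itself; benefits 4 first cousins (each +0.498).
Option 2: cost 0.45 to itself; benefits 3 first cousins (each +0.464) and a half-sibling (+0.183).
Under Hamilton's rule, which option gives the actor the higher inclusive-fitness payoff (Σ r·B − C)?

Option 1

Option 1: r to a first cousin = 0.125.
Option 1: Σ r·B − C = (4·0.125·0.498) − 0.41 = -0.161.
Option 2: r to a first cousin = 0.125.
Option 2: r to a half-sibling = 0.25.
Option 2: Σ r·B − C = (3·0.125·0.464 + 1·0.25·0.183) − 0.45 = -0.23025.
Option 1 has the higher net inclusive-fitness payoff.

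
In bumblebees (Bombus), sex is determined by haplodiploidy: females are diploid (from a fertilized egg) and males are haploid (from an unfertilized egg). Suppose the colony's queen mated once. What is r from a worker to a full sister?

Haplodiploid full sisters inherit their father's entire haploid genome identically (contributing 1/2) and on average half of their mother's contribution (1/2 · 1/2 = 1/4); r = 1/2 + 1/4 = 3/4.

0.75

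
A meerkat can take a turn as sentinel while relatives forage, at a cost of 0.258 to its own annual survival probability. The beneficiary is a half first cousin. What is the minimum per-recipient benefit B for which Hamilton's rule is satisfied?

4.128

r to a half first cousin = 0.0625 (half first cousins share one grandparent — one path of length 4: r = (1/2)^4 = 1/16).
Hamilton's rule with n recipients of equal r: n·r·B > C, so B > C/(n·r) = 0.258/(1·0.0625) = 4.128.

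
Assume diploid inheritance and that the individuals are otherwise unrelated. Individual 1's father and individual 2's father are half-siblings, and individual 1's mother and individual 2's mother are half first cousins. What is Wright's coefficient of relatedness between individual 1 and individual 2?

0.078125

Independent pedigree routes through distinct common ancestors add.
Individual 1 and individual 2 are related in two ways: half first cousins through their fathers (r = 1/16) and half second cousins through their mothers (r = 1/64).
r = 1/16 + 1/64 = 5/64 = 0.078125.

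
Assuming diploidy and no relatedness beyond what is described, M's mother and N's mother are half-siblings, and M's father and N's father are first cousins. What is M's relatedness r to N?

With two independent routes of shared ancestry, r is the sum of the two contributions.
M and N are related in two ways: half first cousins through their mothers (r = 1/16) and second cousins through their fathers (r = 1/32).
r = 1/16 + 1/32 = 3/32 = 0.09375.

0.09375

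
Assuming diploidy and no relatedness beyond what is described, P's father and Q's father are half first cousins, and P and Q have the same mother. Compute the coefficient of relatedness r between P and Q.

Wright's path rule: contributions from independent ancestry routes add.
P and Q are related in two ways: half second cousins through their fathers (r = 1/64) and half-sibs through their shared mother (r = 1/4).
r = 1/64 + 1/4 = 17/64 = 0.265625.

0.265625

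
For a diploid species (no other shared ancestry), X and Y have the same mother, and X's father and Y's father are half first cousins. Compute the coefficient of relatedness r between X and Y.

0.265625

With two independent routes of shared ancestry, r is the sum of the two contributions.
X and Y are related in two ways: half-sibs through their shared mother (r = 1/4) and half second cousins through their fathers (r = 1/64).
r = 1/4 + 1/64 = 17/64 = 0.265625.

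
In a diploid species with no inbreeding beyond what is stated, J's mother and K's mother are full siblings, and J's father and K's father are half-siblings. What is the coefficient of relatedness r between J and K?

0.1875

With two independent routes of shared ancestry, r is the sum of the two contributions.
J and K are related in two ways: first cousins through their mothers (r = 1/8) and half first cousins through their fathers (r = 1/16).
r = 1/8 + 1/16 = 3/16 = 0.1875.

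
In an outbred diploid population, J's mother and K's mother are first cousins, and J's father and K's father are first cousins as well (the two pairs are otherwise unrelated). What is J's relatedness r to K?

Independent pedigree routes through distinct common ancestors add.
J and K are related in two ways: second cousins through their mothers (r = 1/32) and second cousins through their fathers (r = 1/32).
r = 1/32 + 1/32 = 0.0625.

0.0625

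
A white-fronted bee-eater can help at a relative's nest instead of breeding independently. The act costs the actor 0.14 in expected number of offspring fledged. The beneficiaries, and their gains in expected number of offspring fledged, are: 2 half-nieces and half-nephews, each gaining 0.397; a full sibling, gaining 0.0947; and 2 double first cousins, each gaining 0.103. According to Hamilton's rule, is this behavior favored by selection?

Yes

Hamilton's rule: the trait is favored when the sum of r·B over every recipient exceeds the actor's cost C.
r to a half-niece or half-nephew = 1/8 (half-aunt/uncle↔niece/nephew: one path of length 3: r = (1/2)^3 = 1/8).
r to a full sibling = 1/2 (full sibs share both parents — two paths of length 2: r = 2·(1/2)^2 = 1/2).
r to a double first cousin = 1/4 (double first cousins share both grandparent pairs — four paths of length 4: r = 4·(1/2)^4 = 1/4).
Summing one r·B term per recipient: 2·0.125·0.397 + 1·0.5·0.0947 + 2·0.25·0.103 = 0.1981.
0.1981 > 0.14: the indirect benefit exceeds the cost.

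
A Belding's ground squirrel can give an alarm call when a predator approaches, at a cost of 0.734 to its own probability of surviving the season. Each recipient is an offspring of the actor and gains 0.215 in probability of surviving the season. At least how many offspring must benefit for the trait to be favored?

r to an offspring = 0.5 (one parent–offspring link: r = (1/2)^1 = 1/2).
Hamilton's rule: n·r·B > C  ⇒  n > C/(r·B) = 0.734/(0.5·0.215) = 6.828.
The smallest integer exceeding 6.828 is 7.

7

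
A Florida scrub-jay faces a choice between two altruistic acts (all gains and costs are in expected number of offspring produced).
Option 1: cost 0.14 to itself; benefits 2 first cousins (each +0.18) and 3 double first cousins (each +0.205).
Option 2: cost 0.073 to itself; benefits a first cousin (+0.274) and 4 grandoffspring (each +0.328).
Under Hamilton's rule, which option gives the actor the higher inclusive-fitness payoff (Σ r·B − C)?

Option 2

Option 1: r to a first cousin = 0.125.
Option 1: r to a double first cousin = 0.25.
Option 1: Σ r·B − C = (2·0.125·0.18 + 3·0.25·0.205) − 0.14 = 0.05875.
Option 2: r to a first cousin = 0.125.
Option 2: r to a grandoffspring = 0.25.
Option 2: Σ r·B − C = (1·0.125·0.274 + 4·0.25·0.328) − 0.073 = 0.28925.
Option 2 has the higher net inclusive-fitness payoff.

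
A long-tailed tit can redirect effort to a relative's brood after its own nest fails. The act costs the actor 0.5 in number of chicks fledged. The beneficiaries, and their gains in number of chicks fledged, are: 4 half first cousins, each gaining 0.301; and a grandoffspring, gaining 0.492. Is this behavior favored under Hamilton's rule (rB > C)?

Hamilton's rule: the trait is favored when the sum of r·B over every recipient exceeds the actor's cost C.
r to a half first cousin = 0.0625 (half first cousins share one grandparent — one path of length 4: r = (1/2)^4 = 1/16).
r to a grandoffspring = 0.25 (two parent–offspring links: r = (1/2)^2 = 1/4).
Summing one r·B term per recipient: 4·0.0625·0.301 + 1·0.25·0.492 = 0.19825.
0.19825 < 0.5: the indirect benefit is less than the cost.

No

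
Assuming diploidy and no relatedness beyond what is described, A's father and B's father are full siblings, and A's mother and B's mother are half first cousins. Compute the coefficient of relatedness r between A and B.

0.140625

Wright's path rule: contributions from independent ancestry routes add.
A and B are related in two ways: first cousins through their fathers (r = 1/8) and half second cousins through their mothers (r = 1/64).
r = 1/8 + 1/64 = 9/64 = 0.140625.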